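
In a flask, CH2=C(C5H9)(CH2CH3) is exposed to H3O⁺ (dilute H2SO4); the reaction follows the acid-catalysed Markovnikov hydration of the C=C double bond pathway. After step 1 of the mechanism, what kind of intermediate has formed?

Step 1: Protonation of the alkene by H3O⁺: the π bond acts as the nucleophile and picks up H⁺, giving the more stable (Markovnikov) tertiary carbocation. H2O is released.
After step 1 the species present is a tertiary carbocation.

tertiary carbocation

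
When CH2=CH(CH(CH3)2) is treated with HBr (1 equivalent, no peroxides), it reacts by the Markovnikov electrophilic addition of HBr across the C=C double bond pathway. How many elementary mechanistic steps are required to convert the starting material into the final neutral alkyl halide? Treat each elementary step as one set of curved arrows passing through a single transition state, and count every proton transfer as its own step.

3

Step 1: Electrophilic addition begins with the π(C=C) electrons forming a bond to the proton of HBr. Following Markovnikov's rule, the resulting cation is secondary. The H–Br bond breaks heterolytically, releasing Br⁻.
Step 2: A hydride (H with its bonding pair) migrates from the adjacent isopropyl carbon to the cationic centre — a 1,2-hydride shift — upgrading the secondary cation to a tertiary one.
Step 3: Nucleophilic attack by Br⁻ on the carbocation completes the addition, giving R–Br.
Total: 3 elementary steps.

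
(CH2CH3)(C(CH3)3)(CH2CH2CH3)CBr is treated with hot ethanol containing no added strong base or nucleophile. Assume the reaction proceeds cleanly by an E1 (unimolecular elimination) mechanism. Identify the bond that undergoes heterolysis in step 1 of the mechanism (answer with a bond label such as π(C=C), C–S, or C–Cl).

Step 1: The C–Br bond breaks with both electrons going to the bromide; Br⁻ leaves and a tertiary carbocation remains.
The bond broken in this step is the C–Br bond.

C–Br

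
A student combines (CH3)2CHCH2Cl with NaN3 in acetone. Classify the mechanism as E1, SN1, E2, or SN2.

Conditions: a primary substrate with a strong nucleophile in the polar aprotic solvent acetone.
These conditions are the textbook signature of the SN2 pathway.
An unhindered substrate with a strong nucleophile in a polar aprotic solvent favours one-step backside displacement.

SN2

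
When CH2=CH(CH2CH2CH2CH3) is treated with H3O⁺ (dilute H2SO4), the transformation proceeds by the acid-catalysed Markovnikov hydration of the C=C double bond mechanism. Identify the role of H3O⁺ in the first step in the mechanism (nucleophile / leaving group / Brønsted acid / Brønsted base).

Step 1: Electrophilic addition begins with the π(C=C) electrons forming a bond to the proton of H3O⁺. Following Markovnikov's rule, the resulting cation is secondary. H2O is released.
H3O⁺ in the first step donates a proton in a proton-transfer step — a Brønsted acid.

Brønsted acid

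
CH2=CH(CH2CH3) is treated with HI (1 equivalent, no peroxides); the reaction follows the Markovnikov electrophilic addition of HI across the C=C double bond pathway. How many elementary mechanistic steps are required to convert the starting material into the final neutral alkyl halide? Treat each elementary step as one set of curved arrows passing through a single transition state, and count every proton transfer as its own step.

Step 1: Electrophilic addition begins with the π(C=C) electrons forming a bond to the proton of HI. Following Markovnikov's rule, the resulting cation is secondary. The H–I bond breaks heterolytically, releasing I⁻.
(No 1,2-shift: no single shift to an adjacent carbon would give a more stable cation.)
Step 2: I⁻ captures the cation: a lone pair on I⁻ fills the empty p orbital, producing the alkyl halide product.
Total: 2 elementary steps.

2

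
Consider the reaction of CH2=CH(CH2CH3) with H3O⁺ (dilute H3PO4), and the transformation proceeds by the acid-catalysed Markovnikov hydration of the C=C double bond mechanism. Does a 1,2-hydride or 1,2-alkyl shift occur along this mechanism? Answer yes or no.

The first-formed carbocation is secondary.
No single 1,2-shift to an adjacent carbon would produce a more-substituted cation than the one already present, so no rearrangement occurs.

no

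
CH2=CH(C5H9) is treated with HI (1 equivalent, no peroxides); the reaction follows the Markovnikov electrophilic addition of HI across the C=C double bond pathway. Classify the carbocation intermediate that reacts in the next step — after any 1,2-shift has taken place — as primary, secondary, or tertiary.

tertiary

Step 1: Protonation of the alkene by HI: the π bond acts as the nucleophile and picks up H⁺, giving the more stable (Markovnikov) secondary carbocation. The H–I bond breaks heterolytically, releasing I⁻.
Step 2: Carbocation rearrangement: a 1,2-hydride shift from the adjacent cyclopentyl carbon converts the initially-formed secondary cation into the more stable tertiary cation.
The cation rearranges from secondary to tertiary via a 1,2-hydride shift from the adjacent cyclopentyl carbon; the tertiary cation is what reacts next.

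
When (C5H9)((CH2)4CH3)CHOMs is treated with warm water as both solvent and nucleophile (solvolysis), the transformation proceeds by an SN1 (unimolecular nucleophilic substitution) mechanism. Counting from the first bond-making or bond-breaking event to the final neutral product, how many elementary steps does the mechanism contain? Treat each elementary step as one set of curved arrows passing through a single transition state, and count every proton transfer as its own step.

4

Step 1: Unassisted departure of MsO⁻ (taking the C–O bonding pair) generates a secondary carbocation.
Step 2: A 1,2-hydride shift from the adjacent cyclopentyl carbon moves the positive charge from the secondary centre to an adjacent carbon, generating a more stable tertiary carbocation.
Step 3: Nucleophilic capture: the oxygen of H2O bonds to the cationic carbon, producing an oxonium-ion intermediate.
Step 4: Proton transfer from the O–H of the oxonium ion to a solvent molecule delivers the neutral alcohol.
Total: 4 elementary steps.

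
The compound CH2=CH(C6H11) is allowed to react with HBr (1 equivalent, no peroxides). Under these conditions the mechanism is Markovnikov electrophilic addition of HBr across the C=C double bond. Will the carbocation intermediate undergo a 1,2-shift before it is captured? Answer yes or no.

The first-formed carbocation is secondary.
The adjacent cyclohexyl carbon already bears 2 other carbon substituents and has a hydrogen to migrate; after a 1,2-hydride shift from that carbon the positive charge sits on a tertiary centre.
Tertiary is more stable than secondary, so the shift occurs.

yes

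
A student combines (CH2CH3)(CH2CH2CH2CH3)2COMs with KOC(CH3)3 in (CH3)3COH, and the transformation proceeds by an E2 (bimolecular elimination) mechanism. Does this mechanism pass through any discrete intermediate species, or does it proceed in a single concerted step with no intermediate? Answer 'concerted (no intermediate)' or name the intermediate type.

concerted (no intermediate)

The strong base (CH3)3CO⁻ removes a β-hydrogen; in the same concerted event the electrons of the breaking C–H bond form the new π(C=C) bond and the C–O σ-bond breaks, expelling MsO⁻. Anti-periplanar geometry; one transition state.
All bond changes occur in one transition state; no discrete intermediate is formed.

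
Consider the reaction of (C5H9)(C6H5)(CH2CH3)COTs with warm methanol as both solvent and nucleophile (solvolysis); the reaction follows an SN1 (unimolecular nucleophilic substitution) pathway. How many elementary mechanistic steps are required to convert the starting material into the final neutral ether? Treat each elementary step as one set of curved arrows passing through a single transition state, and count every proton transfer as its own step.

3

Step 1: Ionisation: the C–O σ-bond cleaves heterolytically; both bonding electrons depart with TsO⁻, leaving a tertiary carbocation at the α-carbon.
(No 1,2-shift: no single shift to an adjacent carbon would give a more stable cation.)
Step 2: Nucleophilic capture: the oxygen of CH3OH bonds to the cationic carbon, producing an oxonium-ion intermediate.
Step 3: A second solvent molecule removes the proton on oxygen, giving the neutral ether product.
Total: 3 elementary steps.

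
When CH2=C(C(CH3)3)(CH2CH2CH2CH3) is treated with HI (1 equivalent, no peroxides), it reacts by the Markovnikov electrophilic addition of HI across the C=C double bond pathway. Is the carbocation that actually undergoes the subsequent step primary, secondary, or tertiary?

tertiary

Step 1: The π electrons of the C=C bond attack a proton of HI; Markovnikov addition places the new C–H on the less-substituted alkene carbon, so the positive charge ends up on the more-substituted carbon — a tertiary carbocation. The H–I bond breaks heterolytically, releasing I⁻.
No single 1,2-shift to an adjacent carbon would give a more-substituted cation, so no rearrangement occurs.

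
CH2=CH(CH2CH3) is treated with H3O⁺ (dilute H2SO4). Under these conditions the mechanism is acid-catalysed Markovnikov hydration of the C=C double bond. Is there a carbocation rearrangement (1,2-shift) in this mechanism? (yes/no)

no

The first-formed carbocation is secondary.
No single 1,2-shift to an adjacent carbon would produce a more-substituted cation than the one already present, so no rearrangement occurs.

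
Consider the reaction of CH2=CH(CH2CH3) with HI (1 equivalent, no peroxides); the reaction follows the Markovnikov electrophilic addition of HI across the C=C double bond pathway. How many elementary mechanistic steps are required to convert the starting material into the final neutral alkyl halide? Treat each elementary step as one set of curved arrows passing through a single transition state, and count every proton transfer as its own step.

2

Step 1: Electrophilic addition begins with the π(C=C) electrons forming a bond to the proton of HI. Following Markovnikov's rule, the resulting cation is secondary. The H–I bond breaks heterolytically, releasing I⁻.
(No 1,2-shift: no single shift to an adjacent carbon would give a more stable cation.)
Step 2: I⁻ captures the cation: a lone pair on I⁻ fills the empty p orbital, producing the alkyl halide product.
Total: 2 elementary steps.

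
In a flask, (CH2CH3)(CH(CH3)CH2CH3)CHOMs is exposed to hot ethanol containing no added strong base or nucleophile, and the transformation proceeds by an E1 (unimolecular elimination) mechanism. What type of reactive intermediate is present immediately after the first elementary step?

secondary carbocation

Step 1: Rate-determining heterolysis of the C–O bond gives MsO⁻ and a secondary carbocation.
After step 1 the species present is a secondary carbocation.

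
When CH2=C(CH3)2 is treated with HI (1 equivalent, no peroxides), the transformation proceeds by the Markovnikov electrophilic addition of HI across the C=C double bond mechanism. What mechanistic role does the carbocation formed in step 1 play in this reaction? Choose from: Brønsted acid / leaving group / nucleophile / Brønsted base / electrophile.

Step 2: I⁻ captures the cation: a lone pair on I⁻ fills the empty p orbital, producing the alkyl halide product.
The carbocation formed in step 1 accepts an electron pair into an empty or π* orbital — it is the electrophile.

electrophile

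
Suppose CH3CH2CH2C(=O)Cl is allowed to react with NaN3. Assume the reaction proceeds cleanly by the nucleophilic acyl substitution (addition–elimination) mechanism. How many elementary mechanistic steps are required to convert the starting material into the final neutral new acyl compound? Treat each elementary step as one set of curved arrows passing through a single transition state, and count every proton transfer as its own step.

2

Step 1: A lone pair on the N of N3⁻ attacks the electrophilic acyl carbon; the π(C=O) electrons move onto oxygen, giving a tetrahedral intermediate.
Step 2: Collapse of the tetrahedral intermediate: the alkoxide oxygen pushes its lone pair back to re-form C=O while Cl⁻ leaves.
Total: 2 elementary steps.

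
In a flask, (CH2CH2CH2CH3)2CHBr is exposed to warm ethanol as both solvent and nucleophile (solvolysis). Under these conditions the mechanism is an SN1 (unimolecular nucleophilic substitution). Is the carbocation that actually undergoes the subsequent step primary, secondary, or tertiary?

secondary

Step 1: Rate-determining heterolysis of the C–Br bond gives Br⁻ and a secondary carbocation.
No single 1,2-shift to an adjacent carbon would give a more-substituted cation, so no rearrangement occurs.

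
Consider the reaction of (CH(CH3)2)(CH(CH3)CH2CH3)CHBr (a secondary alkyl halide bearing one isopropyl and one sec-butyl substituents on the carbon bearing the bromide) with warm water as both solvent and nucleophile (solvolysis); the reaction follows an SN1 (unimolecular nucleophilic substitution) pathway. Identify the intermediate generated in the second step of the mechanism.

tertiary carbocation

Step 1: Unassisted departure of Br⁻ (taking the C–Br bonding pair) generates a secondary carbocation.
Step 2: A hydride (H with its bonding pair) migrates from the adjacent isopropyl carbon to the cationic centre — a 1,2-hydride shift — upgrading the secondary cation to a tertiary one.
After step 2 the species present is a tertiary carbocation.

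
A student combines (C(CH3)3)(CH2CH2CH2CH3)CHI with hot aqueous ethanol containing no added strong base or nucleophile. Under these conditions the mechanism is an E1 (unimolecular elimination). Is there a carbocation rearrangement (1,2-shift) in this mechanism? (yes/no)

yes

The first-formed carbocation is secondary.
The adjacent tert-butyl carbon has no hydrogen but bears methyl groups; migration of one methyl with its bonding pair (a 1,2-methyl shift) places the charge on a tertiary centre.
Tertiary is more stable than secondary, so the shift occurs.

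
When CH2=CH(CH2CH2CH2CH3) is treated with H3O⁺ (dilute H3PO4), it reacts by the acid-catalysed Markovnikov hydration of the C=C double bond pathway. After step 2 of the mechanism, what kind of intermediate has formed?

oxonium ion

Step 1: Protonation of the alkene by H3O⁺: the π bond acts as the nucleophile and picks up H⁺, giving the more stable (Markovnikov) secondary carbocation. H2O is released.
Step 2: A lone pair on the oxygen of H2O attacks the carbocation, forming a C–O bond and an oxonium ion (a protonated alcohol).
After step 2 the species present is an oxonium ion.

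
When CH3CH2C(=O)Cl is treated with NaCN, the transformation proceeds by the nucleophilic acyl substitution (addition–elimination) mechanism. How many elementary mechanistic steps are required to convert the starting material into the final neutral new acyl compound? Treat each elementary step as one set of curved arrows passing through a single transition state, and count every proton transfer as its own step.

2

Step 1: CN⁻ adds to the carbonyl carbon; the C=O π electrons shift onto oxygen and a tetrahedral alkoxide intermediate forms.
Step 2: Collapse of the tetrahedral intermediate: the alkoxide oxygen pushes its lone pair back to re-form C=O while Cl⁻ leaves.
Total: 2 elementary steps.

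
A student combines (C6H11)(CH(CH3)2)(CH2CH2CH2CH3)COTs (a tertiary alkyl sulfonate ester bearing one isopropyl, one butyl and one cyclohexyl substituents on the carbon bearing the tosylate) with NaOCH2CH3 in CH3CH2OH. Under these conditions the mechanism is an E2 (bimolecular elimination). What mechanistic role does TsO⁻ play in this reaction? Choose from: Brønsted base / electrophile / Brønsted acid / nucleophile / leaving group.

Step 1: The strong base CH3CH2O⁻ removes a β-hydrogen; in the same concerted event the electrons of the breaking C–H bond form the new π(C=C) bond and the C–O σ-bond breaks, expelling TsO⁻. Anti-periplanar geometry; one transition state.
TsO⁻ departs with both electrons of the breaking σ-bond — that is the definition of a leaving group.

leaving group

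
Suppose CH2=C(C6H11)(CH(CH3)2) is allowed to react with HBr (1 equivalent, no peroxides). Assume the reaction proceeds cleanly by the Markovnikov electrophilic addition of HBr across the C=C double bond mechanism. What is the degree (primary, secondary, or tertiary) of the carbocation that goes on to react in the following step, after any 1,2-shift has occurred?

Step 1: Electrophilic addition begins with the π(C=C) electrons forming a bond to the proton of HBr. Following Markovnikov's rule, the resulting cation is tertiary. The H–Br bond breaks heterolytically, releasing Br⁻.
No single 1,2-shift to an adjacent carbon would give a more-substituted cation, so no rearrangement occurs.

tertiary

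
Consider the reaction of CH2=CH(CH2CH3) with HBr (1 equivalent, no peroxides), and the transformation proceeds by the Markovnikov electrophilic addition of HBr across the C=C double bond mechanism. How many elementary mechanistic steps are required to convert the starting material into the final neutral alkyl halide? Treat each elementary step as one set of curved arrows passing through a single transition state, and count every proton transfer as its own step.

2

Step 1: Electrophilic addition begins with the π(C=C) electrons forming a bond to the proton of HBr. Following Markovnikov's rule, the resulting cation is secondary. The H–Br bond breaks heterolytically, releasing Br⁻.
(No 1,2-shift: no single shift to an adjacent carbon would give a more stable cation.)
Step 2: Br⁻ captures the cation: a lone pair on Br⁻ fills the empty p orbital, producing the alkyl halide product.
Total: 2 elementary steps.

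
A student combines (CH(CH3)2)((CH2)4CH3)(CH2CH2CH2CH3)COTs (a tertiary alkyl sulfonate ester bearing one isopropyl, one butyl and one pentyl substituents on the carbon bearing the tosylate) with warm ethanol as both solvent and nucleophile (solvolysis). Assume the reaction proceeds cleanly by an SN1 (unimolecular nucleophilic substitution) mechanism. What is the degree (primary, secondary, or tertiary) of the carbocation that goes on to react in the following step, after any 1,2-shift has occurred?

tertiary

Step 1: The C–O bond breaks with both electrons going to the tosylate; TsO⁻ leaves and a tertiary carbocation remains.
No single 1,2-shift to an adjacent carbon would give a more-substituted cation, so no rearrangement occurs.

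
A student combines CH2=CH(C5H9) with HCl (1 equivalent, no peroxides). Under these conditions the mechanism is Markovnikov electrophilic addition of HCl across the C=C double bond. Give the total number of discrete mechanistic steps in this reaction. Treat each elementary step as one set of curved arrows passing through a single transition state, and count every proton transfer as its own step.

Step 1: Protonation of the alkene by HCl: the π bond acts as the nucleophile and picks up H⁺, giving the more stable (Markovnikov) secondary carbocation. The H–Cl bond breaks heterolytically, releasing Cl⁻.
Step 2: Carbocation rearrangement: a 1,2-hydride shift from the adjacent cyclopentyl carbon converts the initially-formed secondary cation into the more stable tertiary cation.
Step 3: The Cl⁻ anion donates a lone pair to the carbocation, forming the new C–Cl σ-bond and giving the neutral alkyl halide.
Total: 3 elementary steps.

3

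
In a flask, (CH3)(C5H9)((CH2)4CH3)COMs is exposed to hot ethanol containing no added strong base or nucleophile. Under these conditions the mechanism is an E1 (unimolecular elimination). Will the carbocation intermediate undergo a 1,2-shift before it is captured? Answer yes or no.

The first-formed carbocation is tertiary.
No single 1,2-shift to an adjacent carbon would produce a more-substituted cation than the one already present, so no rearrangement occurs.

no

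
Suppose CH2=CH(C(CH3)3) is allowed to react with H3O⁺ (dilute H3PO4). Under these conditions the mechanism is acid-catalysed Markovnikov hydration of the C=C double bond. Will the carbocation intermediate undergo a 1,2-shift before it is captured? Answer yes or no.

yes

The first-formed carbocation is secondary.
The adjacent tert-butyl carbon has no hydrogen but bears methyl groups; migration of one methyl with its bonding pair (a 1,2-methyl shift) places the charge on a tertiary centre.
Tertiary is more stable than secondary, so the shift occurs.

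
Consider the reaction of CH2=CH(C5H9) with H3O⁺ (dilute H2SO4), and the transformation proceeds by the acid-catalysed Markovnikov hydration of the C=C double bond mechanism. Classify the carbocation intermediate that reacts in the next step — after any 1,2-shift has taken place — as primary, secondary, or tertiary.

tertiary

Step 1: The π electrons of the C=C bond attack a proton of H3O⁺; Markovnikov addition places the new C–H on the less-substituted alkene carbon, so the positive charge ends up on the more-substituted carbon — a secondary carbocation. H2O is released.
Step 2: A hydride (H with its bonding pair) migrates from the adjacent cyclopentyl carbon to the cationic centre — a 1,2-hydride shift — upgrading the secondary cation to a tertiary one.
The cation rearranges from secondary to tertiary via a 1,2-hydride shift from the adjacent cyclopentyl carbon; the tertiary cation is what reacts next.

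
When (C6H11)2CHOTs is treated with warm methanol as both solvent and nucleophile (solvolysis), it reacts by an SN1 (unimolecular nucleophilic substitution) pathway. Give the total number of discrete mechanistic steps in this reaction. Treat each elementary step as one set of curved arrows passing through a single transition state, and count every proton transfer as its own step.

Step 1: Unassisted departure of TsO⁻ (taking the C–O bonding pair) generates a secondary carbocation.
Step 2: A hydride (H with its bonding pair) migrates from the adjacent cyclohexyl carbon to the cationic centre — a 1,2-hydride shift — upgrading the secondary cation to a tertiary one.
Step 3: Nucleophilic capture: the oxygen of CH3OH bonds to the cationic carbon, producing an oxonium-ion intermediate.
Step 4: A second solvent molecule removes the proton on oxygen, giving the neutral ether product.
Total: 4 elementary steps.

4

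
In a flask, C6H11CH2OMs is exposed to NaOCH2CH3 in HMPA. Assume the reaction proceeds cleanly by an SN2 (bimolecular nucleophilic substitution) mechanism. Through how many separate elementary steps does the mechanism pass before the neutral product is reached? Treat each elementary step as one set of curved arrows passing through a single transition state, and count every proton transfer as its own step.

1

Step 1: The ethoxide nucleophile donates a lone pair from O to the α-carbon in a backside attack; simultaneously the C–O σ-bond breaks and both of its electrons leave with MsO⁻. One concerted step with inversion of configuration.
Total: 1 elementary step.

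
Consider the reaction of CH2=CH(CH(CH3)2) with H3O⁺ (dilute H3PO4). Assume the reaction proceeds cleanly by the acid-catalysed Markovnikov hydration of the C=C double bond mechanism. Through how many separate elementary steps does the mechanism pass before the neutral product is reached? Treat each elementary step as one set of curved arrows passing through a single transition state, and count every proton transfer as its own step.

Step 1: The π electrons of the C=C bond attack a proton of H3O⁺; Markovnikov addition places the new C–H on the less-substituted alkene carbon, so the positive charge ends up on the more-substituted carbon — a secondary carbocation. H2O is released.
Step 2: A 1,2-hydride shift from the adjacent isopropyl carbon moves the positive charge from the secondary centre to an adjacent carbon, generating a more stable tertiary carbocation.
Step 3: Water acts as the nucleophile: an oxygen lone pair bonds to the cationic carbon, giving an oxonium-ion intermediate.
Step 4: H2O removes a proton from the oxonium oxygen, regenerating H3O⁺ and giving the neutral alcohol.
Total: 4 elementary steps.

4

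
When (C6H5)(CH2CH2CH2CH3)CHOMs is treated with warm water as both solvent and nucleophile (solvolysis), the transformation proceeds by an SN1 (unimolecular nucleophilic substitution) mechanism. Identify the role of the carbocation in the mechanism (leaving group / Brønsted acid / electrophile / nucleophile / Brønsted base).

Step 2: A lone pair on the oxygen of H2O attacks the carbocation, forming a new C–O σ-bond and an oxonium ion.
The carbocation accepts an electron pair into an empty or π* orbital — it is the electrophile.

electrophile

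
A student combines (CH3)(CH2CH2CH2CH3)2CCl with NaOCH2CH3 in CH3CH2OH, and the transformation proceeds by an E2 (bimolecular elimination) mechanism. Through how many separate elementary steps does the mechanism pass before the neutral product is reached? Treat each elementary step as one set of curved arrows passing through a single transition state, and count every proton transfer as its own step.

Step 1: Concerted anti-periplanar elimination: CH3CH2O⁻ abstracts a β-H while Cl⁻ leaves, and the C–H electrons become the new C=C π bond — all in a single transition state.
Total: 1 elementary step.

1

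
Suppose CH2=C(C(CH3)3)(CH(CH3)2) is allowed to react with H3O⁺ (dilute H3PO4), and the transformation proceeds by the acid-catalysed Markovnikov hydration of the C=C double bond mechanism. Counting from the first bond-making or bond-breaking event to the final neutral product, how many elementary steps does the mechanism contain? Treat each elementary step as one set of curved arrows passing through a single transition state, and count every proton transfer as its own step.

3

Step 1: Electrophilic addition begins with the π(C=C) electrons forming a bond to the proton of H3O⁺. Following Markovnikov's rule, the resulting cation is tertiary. H2O is released.
(No 1,2-shift: no single shift to an adjacent carbon would give a more stable cation.)
Step 2: Water acts as the nucleophile: an oxygen lone pair bonds to the cationic carbon, giving an oxonium-ion intermediate.
Step 3: H2O removes a proton from the oxonium oxygen, regenerating H3O⁺ and giving the neutral alcohol.
Total: 3 elementary steps.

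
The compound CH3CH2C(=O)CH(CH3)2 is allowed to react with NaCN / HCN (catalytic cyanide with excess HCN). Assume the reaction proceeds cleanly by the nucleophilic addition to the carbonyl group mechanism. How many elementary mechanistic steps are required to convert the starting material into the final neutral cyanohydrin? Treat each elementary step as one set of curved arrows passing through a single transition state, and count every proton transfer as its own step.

2

Step 1: Nucleophilic addition: CN⁻ adds to the carbonyl carbon, pushing the π(C=O) electron pair onto oxygen and giving a tetrahedral alkoxide.
Step 2: Proton transfer from HCN to the alkoxide furnishes a cyanohydrin (and releases another CN⁻ to continue the reaction).
Total: 2 elementary steps.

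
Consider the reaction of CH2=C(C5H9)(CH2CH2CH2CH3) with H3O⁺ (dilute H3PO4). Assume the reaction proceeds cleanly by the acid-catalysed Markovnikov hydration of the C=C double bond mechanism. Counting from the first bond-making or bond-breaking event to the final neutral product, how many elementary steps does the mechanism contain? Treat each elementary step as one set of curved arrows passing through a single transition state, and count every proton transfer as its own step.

Step 1: Protonation of the alkene by H3O⁺: the π bond acts as the nucleophile and picks up H⁺, giving the more stable (Markovnikov) tertiary carbocation. H2O is released.
(No 1,2-shift: no single shift to an adjacent carbon would give a more stable cation.)
Step 2: Nucleophilic capture of the cation by H2O produces the protonated alcohol (an oxonium ion).
Step 3: Proton transfer from the O–H of the oxonium ion to H2O completes the catalytic cycle and yields the alcohol.
Total: 3 elementary steps.

3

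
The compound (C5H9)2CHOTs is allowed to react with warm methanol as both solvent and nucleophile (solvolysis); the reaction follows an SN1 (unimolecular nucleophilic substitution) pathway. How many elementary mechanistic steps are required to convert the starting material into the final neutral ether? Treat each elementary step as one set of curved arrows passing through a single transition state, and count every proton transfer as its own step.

4

Step 1: The C–O bond breaks with both electrons going to the tosylate; TsO⁻ leaves and a secondary carbocation remains.
Step 2: Carbocation rearrangement: a 1,2-hydride shift from the adjacent cyclopentyl carbon converts the initially-formed secondary cation into the more stable tertiary cation.
Step 3: Nucleophilic capture: the oxygen of CH3OH bonds to the cationic carbon, producing an oxonium-ion intermediate.
Step 4: A second solvent molecule removes the proton on oxygen, giving the neutral ether product.
Total: 4 elementary steps.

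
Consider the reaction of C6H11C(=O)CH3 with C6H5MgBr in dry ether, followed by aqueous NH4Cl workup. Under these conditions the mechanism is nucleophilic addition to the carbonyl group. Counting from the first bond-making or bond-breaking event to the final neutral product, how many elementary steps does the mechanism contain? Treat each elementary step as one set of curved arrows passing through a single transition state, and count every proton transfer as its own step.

Step 1: Nucleophilic addition: the carbanion-like carbon of C6H5MgBr adds to the carbonyl carbon, pushing the π(C=O) electron pair onto oxygen and giving a tetrahedral alkoxide.
Step 2: On aqueous NH4Cl workup the alkoxide oxygen is protonated, giving an alcohol.
Total: 2 elementary steps.

2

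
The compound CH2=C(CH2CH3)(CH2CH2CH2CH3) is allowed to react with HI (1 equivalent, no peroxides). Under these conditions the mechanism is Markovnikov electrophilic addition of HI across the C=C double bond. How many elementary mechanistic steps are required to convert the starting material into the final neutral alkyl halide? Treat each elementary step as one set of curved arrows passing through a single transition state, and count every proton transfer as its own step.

2

Step 1: Electrophilic addition begins with the π(C=C) electrons forming a bond to the proton of HI. Following Markovnikov's rule, the resulting cation is tertiary. The H–I bond breaks heterolytically, releasing I⁻.
(No 1,2-shift: no single shift to an adjacent carbon would give a more stable cation.)
Step 2: The I⁻ anion donates a lone pair to the carbocation, forming the new C–I σ-bond and giving the neutral alkyl halide.
Total: 2 elementary steps.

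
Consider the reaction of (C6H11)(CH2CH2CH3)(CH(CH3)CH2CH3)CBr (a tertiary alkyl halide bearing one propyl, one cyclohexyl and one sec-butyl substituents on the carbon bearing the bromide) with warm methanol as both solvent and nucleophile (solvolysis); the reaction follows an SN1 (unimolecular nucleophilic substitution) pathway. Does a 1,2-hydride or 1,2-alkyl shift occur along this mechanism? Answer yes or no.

The first-formed carbocation is tertiary.
No single 1,2-shift to an adjacent carbon would produce a more-substituted cation than the one already present, so no rearrangement occurs.

no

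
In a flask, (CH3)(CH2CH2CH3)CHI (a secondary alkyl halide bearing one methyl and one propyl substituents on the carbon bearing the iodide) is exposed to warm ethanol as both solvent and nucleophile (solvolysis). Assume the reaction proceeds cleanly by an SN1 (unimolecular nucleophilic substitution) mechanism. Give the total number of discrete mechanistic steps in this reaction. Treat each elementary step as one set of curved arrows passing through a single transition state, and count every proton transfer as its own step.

3

Step 1: Rate-determining heterolysis of the C–I bond gives I⁻ and a secondary carbocation.
(No 1,2-shift: no single shift to an adjacent carbon would give a more stable cation.)
Step 2: A lone pair on the oxygen of CH3CH2OH attacks the carbocation, forming a new C–O σ-bond and an oxonium ion.
Step 3: Proton transfer from the O–H of the oxonium ion to a solvent molecule delivers the neutral ether.
Total: 3 elementary steps.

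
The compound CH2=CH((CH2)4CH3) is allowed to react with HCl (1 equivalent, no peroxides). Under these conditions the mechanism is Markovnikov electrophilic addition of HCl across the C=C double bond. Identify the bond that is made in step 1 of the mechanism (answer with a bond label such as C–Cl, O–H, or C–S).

C–H

Step 1: The π electrons of the C=C bond attack a proton of HCl; Markovnikov addition places the new C–H on the less-substituted alkene carbon, so the positive charge ends up on the more-substituted carbon — a secondary carbocation. The H–Cl bond breaks heterolytically, releasing Cl⁻.
The bond formed in this step is the C–H bond.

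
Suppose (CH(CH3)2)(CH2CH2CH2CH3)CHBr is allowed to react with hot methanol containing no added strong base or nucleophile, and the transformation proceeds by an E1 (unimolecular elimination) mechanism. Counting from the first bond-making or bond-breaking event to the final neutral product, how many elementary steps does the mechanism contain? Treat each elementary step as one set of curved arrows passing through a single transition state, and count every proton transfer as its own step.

3

Step 1: The C–Br bond breaks with both electrons going to the bromide; Br⁻ leaves and a secondary carbocation remains.
Step 2: A 1,2-hydride shift from the adjacent isopropyl carbon moves the positive charge from the secondary centre to an adjacent carbon, generating a more stable tertiary carbocation.
Step 3: A weak base (a methanol molecule from the solvent) removes a proton from a carbon adjacent to the cationic centre; the electrons of that C–H bond become the new π(C=C) bond, giving the alkene.
Total: 3 elementary steps.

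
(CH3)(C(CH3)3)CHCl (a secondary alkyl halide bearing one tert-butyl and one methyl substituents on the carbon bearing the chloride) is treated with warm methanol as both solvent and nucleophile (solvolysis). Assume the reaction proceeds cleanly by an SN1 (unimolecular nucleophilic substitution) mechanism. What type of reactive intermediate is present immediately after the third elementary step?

Step 1: Rate-determining heterolysis of the C–Cl bond gives Cl⁻ and a secondary carbocation.
Step 2: A methyl group with its bonding pair migrates from the adjacent tert-butyl carbon to the cationic centre — a 1,2-methyl shift — upgrading the secondary cation to a tertiary one.
Step 3: CH3OH donates an oxygen lone pair into the empty p orbital of the cation, giving a protonated ether (an oxonium ion).
After step 3 the species present is an oxonium ion.

oxonium ion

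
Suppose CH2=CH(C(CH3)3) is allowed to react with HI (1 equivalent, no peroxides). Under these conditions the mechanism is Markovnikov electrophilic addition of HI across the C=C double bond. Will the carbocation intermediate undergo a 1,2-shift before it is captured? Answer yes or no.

The first-formed carbocation is secondary.
The adjacent tert-butyl carbon has no hydrogen but bears methyl groups; migration of one methyl with its bonding pair (a 1,2-methyl shift) places the charge on a tertiary centre.
Tertiary is more stable than secondary, so the shift occurs.

yes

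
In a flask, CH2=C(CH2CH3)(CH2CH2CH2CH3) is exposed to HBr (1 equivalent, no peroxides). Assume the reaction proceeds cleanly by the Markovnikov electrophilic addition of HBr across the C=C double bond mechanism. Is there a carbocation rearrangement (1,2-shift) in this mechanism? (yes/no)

The first-formed carbocation is tertiary.
No single 1,2-shift to an adjacent carbon would produce a more-substituted cation than the one already present, so no rearrangement occurs.

no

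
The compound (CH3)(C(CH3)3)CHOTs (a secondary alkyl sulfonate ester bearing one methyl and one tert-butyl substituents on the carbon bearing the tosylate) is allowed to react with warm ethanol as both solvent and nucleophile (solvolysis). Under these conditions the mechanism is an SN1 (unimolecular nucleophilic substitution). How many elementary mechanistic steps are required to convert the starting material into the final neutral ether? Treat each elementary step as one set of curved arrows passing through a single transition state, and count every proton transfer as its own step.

Step 1: Unassisted departure of TsO⁻ (taking the C–O bonding pair) generates a secondary carbocation.
Step 2: A methyl group with its bonding pair migrates from the adjacent tert-butyl carbon to the cationic centre — a 1,2-methyl shift — upgrading the secondary cation to a tertiary one.
Step 3: Nucleophilic capture: the oxygen of CH3CH2OH bonds to the cationic carbon, producing an oxonium-ion intermediate.
Step 4: Proton transfer from the O–H of the oxonium ion to a solvent molecule delivers the neutral ether.
Total: 4 elementary steps.

4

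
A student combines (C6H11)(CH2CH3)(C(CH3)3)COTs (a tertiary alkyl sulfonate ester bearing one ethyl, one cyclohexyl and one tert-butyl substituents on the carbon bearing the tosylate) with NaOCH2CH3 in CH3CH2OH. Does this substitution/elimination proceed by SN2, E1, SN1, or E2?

E2

Conditions: a strong base with a tertiary substrate bearing a β-hydrogen.
These conditions are the textbook signature of the E2 pathway.
A strong (often hindered) base removes a β-H in concert with loss of the leaving group — bimolecular elimination.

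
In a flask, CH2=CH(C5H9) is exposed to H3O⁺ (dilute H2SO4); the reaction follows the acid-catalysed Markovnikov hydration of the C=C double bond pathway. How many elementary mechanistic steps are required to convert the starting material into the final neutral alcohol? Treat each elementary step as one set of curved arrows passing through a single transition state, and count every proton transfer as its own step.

Step 1: Protonation of the alkene by H3O⁺: the π bond acts as the nucleophile and picks up H⁺, giving the more stable (Markovnikov) secondary carbocation. H2O is released.
Step 2: Carbocation rearrangement: a 1,2-hydride shift from the adjacent cyclopentyl carbon converts the initially-formed secondary cation into the more stable tertiary cation.
Step 3: A lone pair on the oxygen of H2O attacks the carbocation, forming a C–O bond and an oxonium ion (a protonated alcohol).
Step 4: H2O removes a proton from the oxonium oxygen, regenerating H3O⁺ and giving the neutral alcohol.
Total: 4 elementary steps.

4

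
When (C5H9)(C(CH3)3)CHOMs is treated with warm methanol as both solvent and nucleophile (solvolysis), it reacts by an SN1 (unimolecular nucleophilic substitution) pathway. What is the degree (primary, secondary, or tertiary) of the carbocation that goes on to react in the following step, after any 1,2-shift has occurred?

Step 1: Unassisted departure of MsO⁻ (taking the C–O bonding pair) generates a secondary carbocation.
Step 2: A 1,2-hydride shift from the adjacent cyclopentyl carbon moves the positive charge from the secondary centre to an adjacent carbon, generating a more stable tertiary carbocation.
The cation rearranges from secondary to tertiary via a 1,2-hydride shift from the adjacent cyclopentyl carbon; the tertiary cation is what reacts next.

tertiary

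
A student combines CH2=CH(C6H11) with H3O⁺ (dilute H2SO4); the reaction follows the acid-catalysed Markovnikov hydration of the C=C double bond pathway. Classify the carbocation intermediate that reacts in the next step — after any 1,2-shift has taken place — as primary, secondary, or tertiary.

Step 1: Protonation of the alkene by H3O⁺: the π bond acts as the nucleophile and picks up H⁺, giving the more stable (Markovnikov) secondary carbocation. H2O is released.
Step 2: A hydride (H with its bonding pair) migrates from the adjacent cyclohexyl carbon to the cationic centre — a 1,2-hydride shift — upgrading the secondary cation to a tertiary one.
The cation rearranges from secondary to tertiary via a 1,2-hydride shift from the adjacent cyclohexyl carbon; the tertiary cation is what reacts next.

tertiary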